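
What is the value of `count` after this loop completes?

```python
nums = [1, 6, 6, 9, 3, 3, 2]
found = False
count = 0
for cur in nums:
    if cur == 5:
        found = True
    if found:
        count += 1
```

Count elements after first 5 in [1, 6, 6, 9, 3, 3, 2]
`count` takes the values: 0

Answer: 0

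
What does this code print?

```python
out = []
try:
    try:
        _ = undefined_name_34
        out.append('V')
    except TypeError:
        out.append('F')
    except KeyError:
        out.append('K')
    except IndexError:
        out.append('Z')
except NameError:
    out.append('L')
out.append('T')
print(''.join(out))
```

Execution trace: 'L' (outer except NameError) → 'T' (after the try/except). Output: LT

Answer: LT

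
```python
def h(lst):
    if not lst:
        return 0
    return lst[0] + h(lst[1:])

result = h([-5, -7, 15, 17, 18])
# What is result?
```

(-5) + (-7) + 15 + 17 + 18 + 0 = 38

Answer: 38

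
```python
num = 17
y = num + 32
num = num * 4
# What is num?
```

Trace:
`num = 17` → num = 17
`y = num + 32` → y = 49
`num = num * 4` → num = 68
So num = 68

Answer: 68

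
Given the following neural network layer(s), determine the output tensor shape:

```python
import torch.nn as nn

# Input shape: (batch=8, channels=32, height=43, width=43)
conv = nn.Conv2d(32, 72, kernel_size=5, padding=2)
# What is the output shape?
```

Input: (8, 32, 43, 43) -> Output: (8, 72, 43, 43)

Answer: (8, 72, 43, 43)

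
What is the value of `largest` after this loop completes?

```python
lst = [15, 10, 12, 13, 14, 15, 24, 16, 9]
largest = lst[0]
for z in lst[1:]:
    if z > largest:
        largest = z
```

Maximum of [15, 10, 12, 13, 14, 15, 24, 16, 9]
`largest` takes the values: 15 → 24

Answer: 24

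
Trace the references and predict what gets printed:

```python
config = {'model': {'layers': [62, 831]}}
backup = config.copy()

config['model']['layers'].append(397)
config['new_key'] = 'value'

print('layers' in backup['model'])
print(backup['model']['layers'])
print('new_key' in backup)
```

Key concept: shallow copy gotcha with nested dict.
Step by step:
`config = {'model': {'layers': [62, 831]}}` → config = {'model': {'layers': [62, 831]}}
`backup = config.copy()` → backup = {'model': {'layers': [62, 831]}}
`config['model']['layers'].append(397)` → config = {'model': {'layers': [62, 831, 397]}}; backup = {'model': {'layers': [62, 831, 397]}}
`config['new_key'] = 'value'` → config = {'model': {'layers': [62, 831, 397]}, 'new_key': 'value'}
`print('layers' in backup['model'])` → prints True
`print(backup['model']['layers'])` → prints [62, 831, 397]
`print('new_key' in backup)` → prints False

Answer:
True
[62, 831, 397]
False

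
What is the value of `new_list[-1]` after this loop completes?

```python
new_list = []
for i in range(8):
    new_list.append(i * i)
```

Last element of squares 0 to 7
`new_list` takes the values: [] → [0] → [0, 1] → [0, 1, 4] → [0, 1, 4, 9] → [0, 1, 4, 9, 16] → [0, 1, 4, 9, 16, 25] → [0, 1, 4, 9, 16, 25, 36] → [0, 1, 4, 9, 16, 25, 36, 49]
So `new_list[-1]` = 49

Answer: 49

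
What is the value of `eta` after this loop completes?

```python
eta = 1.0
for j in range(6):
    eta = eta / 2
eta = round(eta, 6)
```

Halving LR 6 times: 1 / 2^6
`eta` takes the values: 1.0 → 0.5 → 0.25 → 0.125 → 0.0625 → 0.03125 → 0.015625

Answer: 0.015625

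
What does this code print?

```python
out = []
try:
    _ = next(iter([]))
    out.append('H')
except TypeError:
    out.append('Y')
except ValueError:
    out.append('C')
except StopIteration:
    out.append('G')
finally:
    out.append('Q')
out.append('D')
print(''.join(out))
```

Execution trace: 'G' (except StopIteration) → 'Q' (finally) → 'D' (after the try/except). Output: GQD

Answer: GQD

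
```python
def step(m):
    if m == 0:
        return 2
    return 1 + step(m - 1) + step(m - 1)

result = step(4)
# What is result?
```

step(m) = 1 + 2·step(m-1), step(0)=2. Closed form: (2+1)·2^4 - 1 = 47.

Answer: 47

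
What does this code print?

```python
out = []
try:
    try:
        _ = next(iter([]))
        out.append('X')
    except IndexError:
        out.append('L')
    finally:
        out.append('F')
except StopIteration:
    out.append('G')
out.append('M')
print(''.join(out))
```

Execution trace: 'F' (finally) → 'G' (outer except StopIteration) → 'M' (after the try/except). Output: FGM

Answer: FGM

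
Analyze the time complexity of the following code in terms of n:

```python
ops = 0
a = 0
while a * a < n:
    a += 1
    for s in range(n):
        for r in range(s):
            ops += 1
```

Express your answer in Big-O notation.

Each loop level contributes: √n × n × n. Multiplying the contributions gives O(n^2√n).

Answer: O(n^2√n)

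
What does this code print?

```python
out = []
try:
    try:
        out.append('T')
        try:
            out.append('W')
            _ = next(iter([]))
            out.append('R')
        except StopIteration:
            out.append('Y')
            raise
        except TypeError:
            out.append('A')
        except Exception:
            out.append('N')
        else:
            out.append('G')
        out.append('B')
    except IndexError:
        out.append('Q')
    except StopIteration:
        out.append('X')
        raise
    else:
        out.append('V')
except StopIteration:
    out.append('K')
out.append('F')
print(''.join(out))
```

Execution trace: 'T' (try body) → 'W' (inner try body) → 'Y' (inner except StopIteration) → 'X' (except StopIteration) → 'K' (outer except StopIteration) → 'F' (after the try/except). Output: TWYXKF

Answer: TWYXKF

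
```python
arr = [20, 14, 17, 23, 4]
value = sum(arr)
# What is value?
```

Trace:
`arr = [20, 14, 17, 23, 4]` → arr = [20, 14, 17, 23, 4]
`value = sum(arr)` → value = 78
So value = 78

Answer: 78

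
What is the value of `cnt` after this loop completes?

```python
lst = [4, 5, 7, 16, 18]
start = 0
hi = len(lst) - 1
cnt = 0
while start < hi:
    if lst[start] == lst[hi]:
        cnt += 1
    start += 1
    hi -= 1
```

Count matching pairs from ends
`cnt` takes the values: 0

Answer: 0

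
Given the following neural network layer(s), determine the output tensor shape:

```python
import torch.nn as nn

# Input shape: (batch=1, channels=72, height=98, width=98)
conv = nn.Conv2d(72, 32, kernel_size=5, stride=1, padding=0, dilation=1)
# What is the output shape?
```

Input: (1, 72, 98, 98) -> Output: (1, 32, 94, 94)

Answer: (1, 32, 94, 94)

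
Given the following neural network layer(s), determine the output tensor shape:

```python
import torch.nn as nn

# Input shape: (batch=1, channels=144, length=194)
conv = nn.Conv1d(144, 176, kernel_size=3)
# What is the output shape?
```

Input: (1, 144, 194) -> Output: (1, 176, 192)

Answer: (1, 176, 192)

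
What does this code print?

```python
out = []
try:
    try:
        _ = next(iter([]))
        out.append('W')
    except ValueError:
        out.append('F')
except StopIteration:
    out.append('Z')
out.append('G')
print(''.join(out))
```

Execution trace: 'Z' (outer except StopIteration) → 'G' (after the try/except). Output: ZG

Answer: ZG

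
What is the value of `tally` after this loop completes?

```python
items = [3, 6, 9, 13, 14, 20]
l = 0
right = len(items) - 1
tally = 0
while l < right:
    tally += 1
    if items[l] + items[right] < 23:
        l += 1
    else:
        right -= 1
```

Steps to find pair summing to 23
`tally` takes the values: 0 → 1 → 2 → 3 → 4 → 5

Answer: 5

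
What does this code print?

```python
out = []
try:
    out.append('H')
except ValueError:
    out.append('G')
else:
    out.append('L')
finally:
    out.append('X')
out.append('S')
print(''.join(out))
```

Execution trace: 'H' (try body, no exception) → 'L' (else) → 'X' (finally) → 'S' (after the try/except). Output: HLXS

Answer: HLXS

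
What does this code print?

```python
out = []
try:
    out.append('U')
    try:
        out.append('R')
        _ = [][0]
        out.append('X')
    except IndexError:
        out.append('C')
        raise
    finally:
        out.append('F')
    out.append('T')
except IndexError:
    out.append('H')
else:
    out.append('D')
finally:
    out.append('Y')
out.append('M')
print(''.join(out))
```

Execution trace: 'U' (try body) → 'R' (inner try body) → 'C' (inner except IndexError) → 'F' (inner finally) → 'H' (except IndexError) → 'Y' (finally) → 'M' (after the try/except). Output: URCFHYM

Answer: URCFHYM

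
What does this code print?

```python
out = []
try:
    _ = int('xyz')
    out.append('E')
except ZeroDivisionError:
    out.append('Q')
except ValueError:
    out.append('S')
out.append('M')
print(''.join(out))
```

Execution trace: 'S' (except ValueError) → 'M' (after the try/except). Output: SM

Answer: SM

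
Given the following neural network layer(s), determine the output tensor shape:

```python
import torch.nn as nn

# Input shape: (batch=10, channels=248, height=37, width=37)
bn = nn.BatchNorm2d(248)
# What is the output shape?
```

Input: (10, 248, 37, 37) -> Output: (10, 248, 37, 37)

Answer: (10, 248, 37, 37)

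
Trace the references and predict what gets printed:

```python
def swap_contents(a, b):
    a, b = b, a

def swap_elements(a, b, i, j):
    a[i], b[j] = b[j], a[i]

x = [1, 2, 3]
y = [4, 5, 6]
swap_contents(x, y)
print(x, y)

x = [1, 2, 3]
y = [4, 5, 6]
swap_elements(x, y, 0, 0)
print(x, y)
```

Key concept: parameter rebinding vs mutation.
Step by step:
`x = [1, 2, 3]` → x = [1, 2, 3]
`y = [4, 5, 6]` → y = [4, 5, 6]
`swap_contents(x, y)` → no visible change to tracked variables
`print(x, y)` → prints [1, 2, 3] [4, 5, 6]
`x = [1, 2, 3]` → x = [1, 2, 3]
`y = [4, 5, 6]` → y = [4, 5, 6]
`swap_elements(x, y, 0, 0)` → x = [4, 2, 3]; y = [1, 5, 6]
`print(x, y)` → prints [4, 2, 3] [1, 5, 6]

Answer:
[1, 2, 3] [4, 5, 6]
[4, 2, 3] [1, 5, 6]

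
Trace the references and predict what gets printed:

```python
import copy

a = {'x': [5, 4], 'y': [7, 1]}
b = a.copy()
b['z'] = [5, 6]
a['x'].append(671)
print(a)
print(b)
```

Key concept: shallow copy of dict with mutable values.
Step by step:
`a = {'x': [5, 4], 'y': [7, 1]}` → a = {'x': [5, 4], 'y': [7, 1]}
`b = a.copy()` → b = {'x': [5, 4], 'y': [7, 1]}
`b['z'] = [5, 6]` → b = {'x': [5, 4], 'y': [7, 1], 'z': [5, 6]}
`a['x'].append(671)` → a = {'x': [5, 4, 671], 'y': [7, 1]}; b = {'x': [5, 4, 671], 'y': [7, 1], 'z': [5, 6]}
`print(a)` → prints {'x': [5, 4, 671], 'y': [7, 1]}
`print(b)` → prints {'x': [5, 4, 671], 'y': [7, 1], 'z': [5, 6]}

Answer:
{'x': [5, 4, 671], 'y': [7, 1]}
{'x': [5, 4, 671], 'y': [7, 1], 'z': [5, 6]}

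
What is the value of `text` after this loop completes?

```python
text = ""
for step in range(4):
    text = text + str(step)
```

Concatenate digits 0 to 3
`text` takes the values: "" → "0" → "01" → "012" → "0123"

Answer: "0123"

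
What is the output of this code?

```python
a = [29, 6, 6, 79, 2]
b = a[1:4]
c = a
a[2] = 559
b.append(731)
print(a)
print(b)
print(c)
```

Key concept: slice vs alias.
Step by step:
`a = [29, 6, 6, 79, 2]` → a = [29, 6, 6, 79, 2]
`b = a[1:4]` → b = [6, 6, 79]
`c = a` → c = [29, 6, 6, 79, 2] (same object as a)
`a[2] = 559` → a = [29, 6, 559, 79, 2] (same object as c); c = [29, 6, 559, 79, 2] (same object as a)
`b.append(731)` → b = [6, 6, 79, 731]
`print(a)` → prints [29, 6, 559, 79, 2]
`print(b)` → prints [6, 6, 79, 731]
`print(c)` → prints [29, 6, 559, 79, 2]

Answer:
[29, 6, 559, 79, 2]
[6, 6, 79, 731]
[29, 6, 559, 79, 2]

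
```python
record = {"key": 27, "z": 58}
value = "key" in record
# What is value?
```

Trace:
`record = {"key": 27, "z": 58}` → record = {'key': 27, 'z': 58}
`value = "key" in record` → value = True
So value = True

Answer: True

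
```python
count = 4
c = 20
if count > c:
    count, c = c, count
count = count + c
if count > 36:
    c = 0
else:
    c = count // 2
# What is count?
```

Trace:
`count = 4` → count = 4
`c = 20` → c = 20
`if count > c: ...` → count > c is False → no variable changes
`count = count + c` → count = 24
`if count > 36: ...` → count > 36 is False, take else branch → c = 12
So count = 24

Answer: 24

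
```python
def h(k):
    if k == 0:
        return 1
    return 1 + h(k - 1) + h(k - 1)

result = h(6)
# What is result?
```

h(k) = 1 + 2·h(k-1), h(0)=1. Closed form: (1+1)·2^6 - 1 = 127.

Answer: 127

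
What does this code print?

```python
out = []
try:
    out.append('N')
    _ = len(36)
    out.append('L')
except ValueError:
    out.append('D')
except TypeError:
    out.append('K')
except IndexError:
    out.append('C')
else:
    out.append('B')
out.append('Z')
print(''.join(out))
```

Execution trace: 'N' (try body) → 'K' (except TypeError) → 'Z' (after the try/except). Output: NKZ

Answer: NKZ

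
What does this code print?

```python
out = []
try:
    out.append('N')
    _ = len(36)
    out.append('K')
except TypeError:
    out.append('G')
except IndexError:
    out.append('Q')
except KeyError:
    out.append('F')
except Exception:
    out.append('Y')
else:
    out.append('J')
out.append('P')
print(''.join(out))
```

Execution trace: 'N' (try body) → 'G' (except TypeError) → 'P' (after the try/except). Output: NGP

Answer: NGP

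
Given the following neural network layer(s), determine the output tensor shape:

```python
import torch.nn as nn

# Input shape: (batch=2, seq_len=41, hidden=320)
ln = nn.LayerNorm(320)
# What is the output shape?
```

Input: (2, 41, 320) -> Output: (2, 41, 320)

Answer: (2, 41, 320)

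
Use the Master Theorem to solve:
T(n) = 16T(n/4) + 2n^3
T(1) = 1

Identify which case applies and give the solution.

a=16, b=4, f(n)=2n^3. log_4(16) = 2. Since c=3 > 2 and the regularity condition holds (16(n/4)^3 = (16/4^3)n^3 with 16/4^3 < 1), Case 3 applies: T(n) = Θ(f(n)) = O(n^3).

Answer: O(n^3) - Case 3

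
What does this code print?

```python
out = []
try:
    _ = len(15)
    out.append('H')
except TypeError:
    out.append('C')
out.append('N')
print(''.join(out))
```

Execution trace: 'C' (except TypeError) → 'N' (after the try/except). Output: CN

Answer: CN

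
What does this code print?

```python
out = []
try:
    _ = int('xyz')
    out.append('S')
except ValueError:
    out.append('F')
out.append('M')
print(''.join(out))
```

Execution trace: 'F' (except ValueError) → 'M' (after the try/except). Output: FM

Answer: FM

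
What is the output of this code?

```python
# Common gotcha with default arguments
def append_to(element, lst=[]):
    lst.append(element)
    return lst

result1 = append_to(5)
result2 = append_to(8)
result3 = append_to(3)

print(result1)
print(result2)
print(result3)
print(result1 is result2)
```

Key concept: mutable default argument gotcha.
Step by step:
`result1 = append_to(5)` → result1 = [5]
`result2 = append_to(8)` → result1 = [5, 8] (same object as result2); result2 = [5, 8] (same object as result1)
`result3 = append_to(3)` → result1 = [5, 8, 3] (same object as result2, result3); result2 = [5, 8, 3] (same object as result1, result3); result3 = [5, 8, 3] (same object as result1, result2)
`print(result1)` → prints [5, 8, 3]
`print(result2)` → prints [5, 8, 3]
`print(result3)` → prints [5, 8, 3]
`print(result1 is result2)` → prints True

Answer:
[5, 8, 3]
[5, 8, 3]
[5, 8, 3]
True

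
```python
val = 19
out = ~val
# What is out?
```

Trace:
`val = 19` → val = 19
`out = ~val` → out = -20
So out = -20

Answer: -20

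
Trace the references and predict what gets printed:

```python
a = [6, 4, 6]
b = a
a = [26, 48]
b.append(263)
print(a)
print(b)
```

Key concept: rebinding vs mutation: a is rebound to a new list, b still points at the original.
Step by step:
`a = [6, 4, 6]` → a = [6, 4, 6]
`b = a` → b = [6, 4, 6] (same object as a)
`a = [26, 48]` → a = [26, 48]
`b.append(263)` → b = [6, 4, 6, 263]
`print(a)` → prints [26, 48]
`print(b)` → prints [6, 4, 6, 263]

Answer:
[26, 48]
[6, 4, 6, 263]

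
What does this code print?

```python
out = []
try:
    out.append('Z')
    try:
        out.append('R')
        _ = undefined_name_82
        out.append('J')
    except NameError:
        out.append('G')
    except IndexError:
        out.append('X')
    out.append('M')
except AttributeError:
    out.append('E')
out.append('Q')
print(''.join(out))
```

Execution trace: 'Z' (try body) → 'R' (inner try body) → 'G' (inner except NameError) → 'M' (try body, no exception) → 'Q' (after the try/except). Output: ZRGMQ

Answer: ZRGMQ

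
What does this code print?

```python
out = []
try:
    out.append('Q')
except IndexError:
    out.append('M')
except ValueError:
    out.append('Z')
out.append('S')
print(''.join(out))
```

Execution trace: 'Q' (try body, no exception) → 'S' (after the try/except). Output: QS

Answer: QS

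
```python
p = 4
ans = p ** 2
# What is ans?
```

Trace:
`p = 4` → p = 4
`ans = p ** 2` → ans = 16
So ans = 16

Answer: 16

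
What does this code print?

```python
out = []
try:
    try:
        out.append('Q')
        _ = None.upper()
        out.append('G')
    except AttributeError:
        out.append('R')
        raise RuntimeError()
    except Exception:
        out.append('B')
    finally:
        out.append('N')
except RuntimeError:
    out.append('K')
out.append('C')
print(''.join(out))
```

Execution trace: 'Q' (inner try body) → 'R' (inner except AttributeError) → 'N' (inner finally) → 'K' (outer except RuntimeError) → 'C' (after the try/except). Output: QRNKC

Answer: QRNKC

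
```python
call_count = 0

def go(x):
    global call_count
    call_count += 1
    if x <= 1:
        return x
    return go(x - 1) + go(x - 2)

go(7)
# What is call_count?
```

Calls(x) = 1 + Calls(x-1) + Calls(x-2); Calls(0)=Calls(1)=1. For x=7 this gives 41.

Answer: 41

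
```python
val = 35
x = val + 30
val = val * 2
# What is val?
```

Trace:
`val = 35` → val = 35
`x = val + 30` → x = 65
`val = val * 2` → val = 70
So val = 70

Answer: 70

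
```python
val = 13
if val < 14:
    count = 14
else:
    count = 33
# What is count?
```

Trace:
`val = 13` → val = 13
`if val < 14: ...` → val < 14 is True → count = 14
So count = 14

Answer: 14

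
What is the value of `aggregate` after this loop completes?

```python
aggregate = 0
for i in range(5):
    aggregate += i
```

Sum of 0 to 4 = 10
`aggregate` takes the values: 0 → 1 → 3 → 6 → 10

Answer: 10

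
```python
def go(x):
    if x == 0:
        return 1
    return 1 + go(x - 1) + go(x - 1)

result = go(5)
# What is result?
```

go(x) = 1 + 2·go(x-1), go(0)=1. Closed form: (1+1)·2^5 - 1 = 63.

Answer: 63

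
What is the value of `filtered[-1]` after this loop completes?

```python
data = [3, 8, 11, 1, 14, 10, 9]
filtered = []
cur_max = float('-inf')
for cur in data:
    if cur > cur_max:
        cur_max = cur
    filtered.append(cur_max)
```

Running max ends at 14
`filtered` takes the values: [] → [3] → [3, 8] → [3, 8, 11] → [3, 8, 11, 11] → [3, 8, 11, 11, 14] → [3, 8, 11, 11, 14, 14] → [3, 8, 11, 11, 14, 14, 14]
So `filtered[-1]` = 14

Answer: 14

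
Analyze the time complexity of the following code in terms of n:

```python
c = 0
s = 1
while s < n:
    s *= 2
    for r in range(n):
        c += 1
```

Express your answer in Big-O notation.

Each loop level contributes: log n × n. Multiplying the contributions gives O(n log n).

Answer: O(n log n)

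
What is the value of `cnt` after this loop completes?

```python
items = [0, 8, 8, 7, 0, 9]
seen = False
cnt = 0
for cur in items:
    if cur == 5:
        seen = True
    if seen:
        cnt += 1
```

Count elements after first 5 in [0, 8, 8, 7, 0, 9]
`cnt` takes the values: 0

Answer: 0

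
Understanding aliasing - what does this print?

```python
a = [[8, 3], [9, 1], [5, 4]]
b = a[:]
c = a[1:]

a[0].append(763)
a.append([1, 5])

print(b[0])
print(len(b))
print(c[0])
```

Key concept: slice with nested mutation.
Step by step:
`a = [[8, 3], [9, 1], [5, 4]]` → a = [[8, 3], [9, 1], [5, 4]]
`b = a[:]` → b = [[8, 3], [9, 1], [5, 4]]
`c = a[1:]` → c = [[9, 1], [5, 4]]
`a[0].append(763)` → a = [[8, 3, 763], [9, 1], [5, 4]]; b = [[8, 3, 763], [9, 1], [5, 4]]
`a.append([1, 5])` → a = [[8, 3, 763], [9, 1], [5, 4], [1, 5]]
`print(b[0])` → prints [8, 3, 763]
`print(len(b))` → prints 3
`print(c[0])` → prints [9, 1]

Answer:
[8, 3, 763]
3
[9, 1]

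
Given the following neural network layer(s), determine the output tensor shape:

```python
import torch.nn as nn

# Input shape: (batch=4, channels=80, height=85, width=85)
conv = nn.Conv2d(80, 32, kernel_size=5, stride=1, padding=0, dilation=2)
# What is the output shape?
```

Input: (4, 80, 85, 85) -> Output: (4, 32, 77, 77)

Answer: (4, 32, 77, 77)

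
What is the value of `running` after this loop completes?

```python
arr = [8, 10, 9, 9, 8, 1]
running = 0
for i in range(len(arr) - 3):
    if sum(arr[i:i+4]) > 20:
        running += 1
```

Count windows with sum > 20
`running` takes the values: 0 → 1 → 2 → 3

Answer: 3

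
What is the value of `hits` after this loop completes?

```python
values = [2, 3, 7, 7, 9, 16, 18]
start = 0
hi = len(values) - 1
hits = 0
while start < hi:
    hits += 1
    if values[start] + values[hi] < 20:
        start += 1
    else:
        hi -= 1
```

Steps to find pair summing to 20
`hits` takes the values: 0 → 1 → 2 → 3 → 4 → 5 → 6

Answer: 6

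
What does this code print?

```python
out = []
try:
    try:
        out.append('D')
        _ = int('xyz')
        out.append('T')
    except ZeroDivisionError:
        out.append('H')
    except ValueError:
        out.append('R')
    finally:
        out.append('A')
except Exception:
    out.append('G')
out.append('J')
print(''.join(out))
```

Execution trace: 'D' (inner try body) → 'R' (inner except ValueError) → 'A' (inner finally) → 'J' (after the try/except). Output: DRAJ

Answer: DRAJ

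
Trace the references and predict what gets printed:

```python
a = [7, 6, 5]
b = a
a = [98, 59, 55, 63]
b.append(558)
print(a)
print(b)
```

Key concept: rebinding vs mutation: a is rebound to a new list, b still points at the original.
Step by step:
`a = [7, 6, 5]` → a = [7, 6, 5]
`b = a` → b = [7, 6, 5] (same object as a)
`a = [98, 59, 55, 63]` → a = [98, 59, 55, 63]
`b.append(558)` → b = [7, 6, 5, 558]
`print(a)` → prints [98, 59, 55, 63]
`print(b)` → prints [7, 6, 5, 558]

Answer:
[98, 59, 55, 63]
[7, 6, 5, 558]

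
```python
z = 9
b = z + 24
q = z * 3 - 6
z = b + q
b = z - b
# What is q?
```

Trace:
`z = 9` → z = 9
`b = z + 24` → b = 33
`q = z * 3 - 6` → q = 21
`z = b + q` → z = 54
`b = z - b` → b = 21
So q = 21

Answer: 21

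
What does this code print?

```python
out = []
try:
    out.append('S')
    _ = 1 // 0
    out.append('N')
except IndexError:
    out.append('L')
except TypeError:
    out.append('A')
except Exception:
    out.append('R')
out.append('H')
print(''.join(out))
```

Execution trace: 'S' (try body) → 'R' (except Exception) → 'H' (after the try/except). Output: SRH

Answer: SRH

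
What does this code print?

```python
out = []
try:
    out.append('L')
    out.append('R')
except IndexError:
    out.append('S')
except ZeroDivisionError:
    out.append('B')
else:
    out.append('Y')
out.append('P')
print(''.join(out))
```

Execution trace: 'L' (try body) → 'R' (try body, no exception) → 'Y' (else) → 'P' (after the try/except). Output: LRYP

Answer: LRYP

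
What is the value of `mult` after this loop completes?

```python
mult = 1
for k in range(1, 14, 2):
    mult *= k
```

Product of 1, 3, 5, ... up to 13
`mult` takes the values: 1 → 3 → 15 → 105 → 945 → 10395 → 135135

Answer: 135135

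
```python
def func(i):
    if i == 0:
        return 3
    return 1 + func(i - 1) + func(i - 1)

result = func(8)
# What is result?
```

func(i) = 1 + 2·func(i-1), func(0)=3. Closed form: (3+1)·2^8 - 1 = 1023.

Answer: 1023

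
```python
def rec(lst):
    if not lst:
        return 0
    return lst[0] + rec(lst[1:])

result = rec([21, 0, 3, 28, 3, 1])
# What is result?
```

21 + 0 + 3 + 28 + 3 + 1 + 0 = 56

Answer: 56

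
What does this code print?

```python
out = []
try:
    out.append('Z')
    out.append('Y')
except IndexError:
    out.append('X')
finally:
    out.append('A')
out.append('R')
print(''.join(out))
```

Execution trace: 'Z' (try body) → 'Y' (try body, no exception) → 'A' (finally) → 'R' (after the try/except). Output: ZYAR

Answer: ZYAR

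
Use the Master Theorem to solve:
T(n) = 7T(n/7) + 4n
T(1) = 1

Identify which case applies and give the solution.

a=7, b=7, f(n)=4n. log_7(7) = 1. Since c=1 = 1, Case 2 applies: T(n) = Θ(n^log_b(a) · log n) = O(n log n).

Answer: O(n log n) - Case 2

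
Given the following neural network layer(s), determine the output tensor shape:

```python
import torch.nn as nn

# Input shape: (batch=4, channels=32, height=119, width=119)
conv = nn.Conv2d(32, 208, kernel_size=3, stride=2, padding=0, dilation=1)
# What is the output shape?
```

Input: (4, 32, 119, 119) -> Output: (4, 208, 59, 59)

Answer: (4, 208, 59, 59)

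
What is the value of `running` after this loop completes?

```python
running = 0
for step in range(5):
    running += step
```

Sum of 0 to 4 = 10
`running` takes the values: 0 → 1 → 3 → 6 → 10

Answer: 10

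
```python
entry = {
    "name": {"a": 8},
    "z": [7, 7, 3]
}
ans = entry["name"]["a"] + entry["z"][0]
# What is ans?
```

Trace:
`entry = { ...` → entry = {'name': {'a': 8}, 'z': [7, 7, 3]}
`ans = entry["name"]["a"] + entry["z"][0]` → ans = 15
So ans = 15

Answer: 15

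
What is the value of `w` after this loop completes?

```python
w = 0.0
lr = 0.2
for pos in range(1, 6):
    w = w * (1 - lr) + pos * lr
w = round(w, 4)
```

Moving average with lr=0.2
`w` takes the values: 0.0 → 0.2 → 0.56 → 1.048 → 1.6384 → 2.31072 → 2.3107

Answer: 2.3107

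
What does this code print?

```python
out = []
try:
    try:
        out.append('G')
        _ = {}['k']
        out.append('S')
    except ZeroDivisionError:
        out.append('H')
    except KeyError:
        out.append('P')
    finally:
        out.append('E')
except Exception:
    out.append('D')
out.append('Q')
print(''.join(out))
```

Execution trace: 'G' (inner try body) → 'P' (inner except KeyError) → 'E' (inner finally) → 'Q' (after the try/except). Output: GPEQ

Answer: GPEQ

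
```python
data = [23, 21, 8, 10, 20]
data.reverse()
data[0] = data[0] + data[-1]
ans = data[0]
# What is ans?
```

Trace:
`data = [23, 21, 8, 10, 20]` → data = [23, 21, 8, 10, 20]
`data.reverse()` → data = [20, 10, 8, 21, 23]
`data[0] = data[0] + data[-1]` → data = [43, 10, 8, 21, 23]
`ans = data[0]` → ans = 43
So ans = 43

Answer: 43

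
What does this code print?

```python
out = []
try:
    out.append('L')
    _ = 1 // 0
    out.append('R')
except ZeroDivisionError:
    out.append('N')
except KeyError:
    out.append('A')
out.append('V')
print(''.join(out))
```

Execution trace: 'L' (try body) → 'N' (except ZeroDivisionError) → 'V' (after the try/except). Output: LNV

Answer: LNV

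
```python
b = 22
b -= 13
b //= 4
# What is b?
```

Trace:
`b = 22` → b = 22
`b -= 13` → b = 9
`b //= 4` → b = 2
So b = 2

Answer: 2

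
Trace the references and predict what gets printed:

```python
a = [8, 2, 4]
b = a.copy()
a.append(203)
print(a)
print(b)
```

Key concept: list.copy() creates independent copy.
Step by step:
`a = [8, 2, 4]` → a = [8, 2, 4]
`b = a.copy()` → b = [8, 2, 4]
`a.append(203)` → a = [8, 2, 4, 203]
`print(a)` → prints [8, 2, 4, 203]
`print(b)` → prints [8, 2, 4]

Answer:
[8, 2, 4, 203]
[8, 2, 4]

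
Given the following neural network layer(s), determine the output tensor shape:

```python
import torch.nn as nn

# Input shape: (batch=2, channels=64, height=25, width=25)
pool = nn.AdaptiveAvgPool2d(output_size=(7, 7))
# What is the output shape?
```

Input: (2, 64, 25, 25) -> Output: (2, 64, 7, 7)

Answer: (2, 64, 7, 7)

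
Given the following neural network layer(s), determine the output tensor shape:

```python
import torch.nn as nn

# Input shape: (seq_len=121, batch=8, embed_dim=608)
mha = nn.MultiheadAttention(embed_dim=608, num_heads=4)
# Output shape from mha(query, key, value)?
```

Input: (121, 8, 608) -> Output: (121, 8, 608)

Answer: (121, 8, 608)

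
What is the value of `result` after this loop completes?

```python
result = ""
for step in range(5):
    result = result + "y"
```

Repeat 'y' 5 times
`result` takes the values: "" → "y" → "yy" → "yyy" → "yyyy" → "yyyyy"

Answer: "yyyyy"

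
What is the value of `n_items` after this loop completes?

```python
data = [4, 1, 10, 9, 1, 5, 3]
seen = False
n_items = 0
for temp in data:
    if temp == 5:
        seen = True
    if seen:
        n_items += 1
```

Count elements after first 5 in [4, 1, 10, 9, 1, 5, 3]
`n_items` takes the values: 0 → 1 → 2

Answer: 2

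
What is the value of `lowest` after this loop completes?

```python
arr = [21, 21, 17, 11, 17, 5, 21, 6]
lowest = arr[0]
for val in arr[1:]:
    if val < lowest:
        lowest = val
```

Minimum of [21, 21, 17, 11, 17, 5, 21, 6]
`lowest` takes the values: 21 → 17 → 11 → 5

Answer: 5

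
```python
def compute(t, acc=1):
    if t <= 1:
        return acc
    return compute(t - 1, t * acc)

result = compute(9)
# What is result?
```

Accumulator trace (n, acc): (9, 1) -> (8, 9) -> (7, 72) -> (6, 504) -> (5, 3024) -> (4, 15120) -> (3, 60480) -> (2, 181440) -> (1, 362880) -> return 362880

Answer: 362880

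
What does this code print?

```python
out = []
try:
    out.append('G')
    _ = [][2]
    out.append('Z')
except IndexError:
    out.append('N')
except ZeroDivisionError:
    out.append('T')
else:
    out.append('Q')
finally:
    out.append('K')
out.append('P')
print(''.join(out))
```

Execution trace: 'G' (try body) → 'N' (except IndexError) → 'K' (finally) → 'P' (after the try/except). Output: GNKP

Answer: GNKP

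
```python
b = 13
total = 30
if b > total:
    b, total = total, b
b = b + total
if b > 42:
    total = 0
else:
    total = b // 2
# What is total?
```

Trace:
`b = 13` → b = 13
`total = 30` → total = 30
`if b > total: ...` → b > total is False → no variable changes
`b = b + total` → b = 43
`if b > 42: ...` → b > 42 is True → total = 0
So total = 0

Answer: 0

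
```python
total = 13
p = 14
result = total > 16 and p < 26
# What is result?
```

Trace:
`total = 13` → total = 13
`p = 14` → p = 14
`result = total > 16 and p < 26` → result = False
So result = False

Answer: False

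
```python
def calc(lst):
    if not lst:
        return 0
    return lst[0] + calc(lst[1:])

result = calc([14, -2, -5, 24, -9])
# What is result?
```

14 + (-2) + (-5) + 24 + (-9) + 0 = 22

Answer: 22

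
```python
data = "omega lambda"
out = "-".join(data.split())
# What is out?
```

Trace:
`data = "omega lambda"` → data = 'omega lambda'
`out = "-".join(data.split())` → out = 'omega-lambda'
So out = 'omega-lambda'

Answer: 'omega-lambda'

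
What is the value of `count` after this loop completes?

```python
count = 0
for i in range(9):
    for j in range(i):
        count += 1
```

Triangle number: 0+1+2+...+8
`count` takes the values: 0 → 1 → 2 → 3 → 4 → 5 → 6 → 7 → 8 → 9 → 10 → 11 → 12 → 13 → 14 → 15 → 16 → 17 → 18 → 19 → 20 → 21 → 22 → 23 → 24 → 25 → 26 → 27 → 28 → 29 → 30 → 31 → 32 → 33 → 34 → 35 → 36

Answer: 36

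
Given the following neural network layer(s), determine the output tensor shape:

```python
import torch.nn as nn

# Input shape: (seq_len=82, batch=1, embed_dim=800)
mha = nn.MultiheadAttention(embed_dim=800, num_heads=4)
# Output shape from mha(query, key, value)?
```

Input: (82, 1, 800) -> Output: (82, 1, 800)

Answer: (82, 1, 800)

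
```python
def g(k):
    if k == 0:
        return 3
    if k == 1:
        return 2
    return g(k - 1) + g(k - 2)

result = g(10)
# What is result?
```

Build up from base cases: g(0)=3, g(1)=2, g(2)=5, g(3)=7, g(4)=12, g(5)=19, g(6)=31, ..., g(10)=212

Answer: 212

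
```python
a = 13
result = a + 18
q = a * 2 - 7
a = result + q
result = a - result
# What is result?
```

Trace:
`a = 13` → a = 13
`result = a + 18` → result = 31
`q = a * 2 - 7` → q = 19
`a = result + q` → a = 50
`result = a - result` → result = 19
So result = 19

Answer: 19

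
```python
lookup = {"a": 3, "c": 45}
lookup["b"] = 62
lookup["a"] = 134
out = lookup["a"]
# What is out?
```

Trace:
`lookup = {"a": 3, "c": 45}` → lookup = {'a': 3, 'c': 45}
`lookup["b"] = 62` → lookup = {'a': 3, 'c': 45, 'b': 62}
`lookup["a"] = 134` → lookup = {'a': 134, 'c': 45, 'b': 62}
`out = lookup["a"]` → out = 134
So out = 134

Answer: 134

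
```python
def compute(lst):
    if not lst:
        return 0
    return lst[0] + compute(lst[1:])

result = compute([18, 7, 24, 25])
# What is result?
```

18 + 7 + 24 + 25 + 0 = 74

Answer: 74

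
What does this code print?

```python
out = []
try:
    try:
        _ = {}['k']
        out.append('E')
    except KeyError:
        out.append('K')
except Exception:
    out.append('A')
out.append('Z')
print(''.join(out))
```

Execution trace: 'K' (inner except KeyError) → 'Z' (after the try/except). Output: KZ

Answer: KZ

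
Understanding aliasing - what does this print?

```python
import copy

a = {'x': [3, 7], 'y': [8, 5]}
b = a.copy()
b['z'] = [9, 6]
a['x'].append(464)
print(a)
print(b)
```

Key concept: shallow copy of dict with mutable values.
Step by step:
`a = {'x': [3, 7], 'y': [8, 5]}` → a = {'x': [3, 7], 'y': [8, 5]}
`b = a.copy()` → b = {'x': [3, 7], 'y': [8, 5]}
`b['z'] = [9, 6]` → b = {'x': [3, 7], 'y': [8, 5], 'z': [9, 6]}
`a['x'].append(464)` → a = {'x': [3, 7, 464], 'y': [8, 5]}; b = {'x': [3, 7, 464], 'y': [8, 5], 'z': [9, 6]}
`print(a)` → prints {'x': [3, 7, 464], 'y': [8, 5]}
`print(b)` → prints {'x': [3, 7, 464], 'y': [8, 5], 'z': [9, 6]}

Answer:
{'x': [3, 7, 464], 'y': [8, 5]}
{'x': [3, 7, 464], 'y': [8, 5], 'z': [9, 6]}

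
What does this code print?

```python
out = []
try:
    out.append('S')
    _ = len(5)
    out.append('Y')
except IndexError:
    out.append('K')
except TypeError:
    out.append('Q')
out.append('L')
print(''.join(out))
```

Execution trace: 'S' (try body) → 'Q' (except TypeError) → 'L' (after the try/except). Output: SQL

Answer: SQL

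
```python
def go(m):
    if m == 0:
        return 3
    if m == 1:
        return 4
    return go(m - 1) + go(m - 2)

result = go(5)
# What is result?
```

Build up from base cases: go(0)=3, go(1)=4, go(2)=7, go(3)=11, go(4)=18, go(5)=29

Answer: 29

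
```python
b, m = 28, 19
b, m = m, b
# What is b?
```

Trace:
`b, m = 28, 19` → b = 28; m = 19
`b, m = m, b` → b = 19; m = 28
So b = 19

Answer: 19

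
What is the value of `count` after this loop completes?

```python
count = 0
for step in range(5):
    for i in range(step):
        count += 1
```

Triangle number: 0+1+2+...+4
`count` takes the values: 0 → 1 → 2 → 3 → 4 → 5 → 6 → 7 → 8 → 9 → 10

Answer: 10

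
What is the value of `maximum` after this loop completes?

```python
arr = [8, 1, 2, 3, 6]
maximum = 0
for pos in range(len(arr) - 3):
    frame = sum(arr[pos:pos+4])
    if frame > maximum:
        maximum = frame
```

Max sum of 4-element window in [8, 1, 2, 3, 6]
`maximum` takes the values: 0 → 14

Answer: 14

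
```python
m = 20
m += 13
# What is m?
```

Trace:
`m = 20` → m = 20
`m += 13` → m = 33
So m = 33

Answer: 33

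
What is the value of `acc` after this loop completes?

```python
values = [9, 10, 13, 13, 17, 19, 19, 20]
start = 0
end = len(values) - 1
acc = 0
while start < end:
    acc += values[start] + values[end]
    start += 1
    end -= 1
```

Sum of pairs from ends
`acc` takes the values: 0 → 29 → 58 → 90 → 120

Answer: 120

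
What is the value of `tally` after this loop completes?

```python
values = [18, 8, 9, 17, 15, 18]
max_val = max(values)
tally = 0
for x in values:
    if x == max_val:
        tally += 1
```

Count of max value 18 in [18, 8, 9, 17, 15, 18]
`tally` takes the values: 0 → 1 → 2

Answer: 2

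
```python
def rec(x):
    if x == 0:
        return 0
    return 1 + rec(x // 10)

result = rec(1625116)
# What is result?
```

Count of digits of 1625116: 7

Answer: 7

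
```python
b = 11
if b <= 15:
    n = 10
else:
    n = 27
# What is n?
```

Trace:
`b = 11` → b = 11
`if b <= 15: ...` → b <= 15 is True → n = 10
So n = 10

Answer: 10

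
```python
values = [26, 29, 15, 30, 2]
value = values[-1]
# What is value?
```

Trace:
`values = [26, 29, 15, 30, 2]` → values = [26, 29, 15, 30, 2]
`value = values[-1]` → value = 2
So value = 2

Answer: 2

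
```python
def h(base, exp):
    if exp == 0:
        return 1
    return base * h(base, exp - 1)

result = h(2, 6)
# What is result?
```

h(2, 6) = 2 * 2 * 2 * 2 * 2 * 2 = 64

Answer: 64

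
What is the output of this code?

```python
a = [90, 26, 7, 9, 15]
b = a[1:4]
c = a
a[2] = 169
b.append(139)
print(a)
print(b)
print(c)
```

Key concept: slice vs alias.
Step by step:
`a = [90, 26, 7, 9, 15]` → a = [90, 26, 7, 9, 15]
`b = a[1:4]` → b = [26, 7, 9]
`c = a` → c = [90, 26, 7, 9, 15] (same object as a)
`a[2] = 169` → a = [90, 26, 169, 9, 15] (same object as c); c = [90, 26, 169, 9, 15] (same object as a)
`b.append(139)` → b = [26, 7, 9, 139]
`print(a)` → prints [90, 26, 169, 9, 15]
`print(b)` → prints [26, 7, 9, 139]
`print(c)` → prints [90, 26, 169, 9, 15]

Answer:
[90, 26, 169, 9, 15]
[26, 7, 9, 139]
[90, 26, 169, 9, 15]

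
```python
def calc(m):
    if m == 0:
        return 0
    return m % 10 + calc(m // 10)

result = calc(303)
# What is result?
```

Sum of digits of 303: 3 + 0 + 3 = 6

Answer: 6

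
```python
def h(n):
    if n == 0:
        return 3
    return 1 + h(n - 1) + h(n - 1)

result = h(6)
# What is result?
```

h(n) = 1 + 2·h(n-1), h(0)=3. Closed form: (3+1)·2^6 - 1 = 255.

Answer: 255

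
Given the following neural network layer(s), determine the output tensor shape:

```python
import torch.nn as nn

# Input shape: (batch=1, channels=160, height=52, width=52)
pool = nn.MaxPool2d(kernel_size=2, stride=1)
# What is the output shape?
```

Input: (1, 160, 52, 52) -> Output: (1, 160, 51, 51)

Answer: (1, 160, 51, 51)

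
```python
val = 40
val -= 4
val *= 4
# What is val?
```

Trace:
`val = 40` → val = 40
`val -= 4` → val = 36
`val *= 4` → val = 144
So val = 144

Answer: 144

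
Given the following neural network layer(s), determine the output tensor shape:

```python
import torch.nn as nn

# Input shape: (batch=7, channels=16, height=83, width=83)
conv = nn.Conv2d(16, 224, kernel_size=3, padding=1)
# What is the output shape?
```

Input: (7, 16, 83, 83) -> Output: (7, 224, 83, 83)

Answer: (7, 224, 83, 83)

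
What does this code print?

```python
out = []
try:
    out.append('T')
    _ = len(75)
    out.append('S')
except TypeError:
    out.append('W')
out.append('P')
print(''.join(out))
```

Execution trace: 'T' (try body) → 'W' (except TypeError) → 'P' (after the try/except). Output: TWP

Answer: TWP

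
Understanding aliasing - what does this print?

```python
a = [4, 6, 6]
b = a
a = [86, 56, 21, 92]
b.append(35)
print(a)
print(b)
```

Key concept: rebinding vs mutation: a is rebound to a new list, b still points at the original.
Step by step:
`a = [4, 6, 6]` → a = [4, 6, 6]
`b = a` → b = [4, 6, 6] (same object as a)
`a = [86, 56, 21, 92]` → a = [86, 56, 21, 92]
`b.append(35)` → b = [4, 6, 6, 35]
`print(a)` → prints [86, 56, 21, 92]
`print(b)` → prints [4, 6, 6, 35]

Answer:
[86, 56, 21, 92]
[4, 6, 6, 35]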